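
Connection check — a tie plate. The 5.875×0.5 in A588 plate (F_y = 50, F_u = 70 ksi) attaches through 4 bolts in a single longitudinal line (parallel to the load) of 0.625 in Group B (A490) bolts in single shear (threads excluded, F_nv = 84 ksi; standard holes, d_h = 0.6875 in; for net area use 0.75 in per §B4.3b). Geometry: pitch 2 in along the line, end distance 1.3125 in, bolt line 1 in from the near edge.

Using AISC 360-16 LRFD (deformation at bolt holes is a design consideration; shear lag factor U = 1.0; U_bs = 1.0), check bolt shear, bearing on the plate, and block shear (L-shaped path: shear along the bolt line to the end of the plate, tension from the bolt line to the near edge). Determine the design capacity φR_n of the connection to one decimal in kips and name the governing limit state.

77.3 kips (bolt shear governs)

Bolt shear: A_b = π(0.625)²/4 = 0.3068 in². φR_n = 0.75 × 84 × 0.3068 × 4 × 1 = 77.3 kips.
Bearing (0.5 in plate, F_u = 70 ksi): end bolts L_c = 1.3125 − 0.6875/2 = 0.96875, R_n = min(1.2×0.96875×0.5×70, 2.4×0.625×0.5×70) = 40.688 kips/bolt; interior L_c = 2 − 0.6875 = 1.3125, R_n = 52.5 kips/bolt. φR_n = 0.75 × (1×40.688 + 3×52.5) = 148.6 kips.
Block shear: shear path 1×[1.3125+3×2] = 1×7.3125 in, A_gv = 3.6563, A_nv = 1×(7.3125 − 3.5×0.75)×0.5 = 2.3438 in²; tension to near edge: (1 − 0.5×0.75)×0.5 = 0.3125 in². R_n = min(0.6×70×2.3438, 0.6×50×3.6563) + 1.0×70×0.3125 = min(98.44, 109.69) + 21.875 = 120.32 kips. φR_n = 0.75 × 120.32 = 90.2 kips.
Governing: min(77.3, 148.6, 90.2) = 77.3 kips → bolt shear.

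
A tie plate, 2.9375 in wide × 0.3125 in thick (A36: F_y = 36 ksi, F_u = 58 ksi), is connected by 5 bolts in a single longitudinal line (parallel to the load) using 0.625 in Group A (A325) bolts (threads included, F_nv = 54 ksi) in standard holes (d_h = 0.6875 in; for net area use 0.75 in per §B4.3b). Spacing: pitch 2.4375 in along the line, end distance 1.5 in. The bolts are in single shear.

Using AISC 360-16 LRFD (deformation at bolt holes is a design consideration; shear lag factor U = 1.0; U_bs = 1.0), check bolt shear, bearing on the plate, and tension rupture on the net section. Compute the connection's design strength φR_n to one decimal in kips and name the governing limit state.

29.7 kips (net-section rupture governs)

Bolt shear: A_b = π(0.625)²/4 = 0.3068 in². φR_n = 0.75 × 54 × 0.3068 × 5 × 1 = 62.1 kips.
Bearing (0.3125 in plate, F_u = 58 ksi): end bolts L_c = 1.5 − 0.6875/2 = 1.15625, R_n = min(1.2×1.15625×0.3125×58, 2.4×0.625×0.3125×58) = 25.148 kips/bolt; interior L_c = 2.4375 − 0.6875 = 1.75, R_n = 27.188 kips/bolt. φR_n = 0.75 × (1×25.148 + 4×27.188) = 100.4 kips.
Tension rupture (net): A_n = (2.9375 − 1×0.75)×0.3125 = 0.68359 in² (U = 1.0, A_e = A_n). φR_n = 0.75 × 58 × 0.68359 = 29.7 kips.
Governing: min(62.1, 100.4, 29.7) = 29.7 kips → net-section rupture.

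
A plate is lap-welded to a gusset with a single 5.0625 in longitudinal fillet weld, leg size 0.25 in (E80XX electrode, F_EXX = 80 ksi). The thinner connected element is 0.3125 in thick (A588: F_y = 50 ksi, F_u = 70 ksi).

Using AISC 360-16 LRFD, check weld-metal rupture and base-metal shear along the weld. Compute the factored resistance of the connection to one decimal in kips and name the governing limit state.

32.2 kips (weld metal governs)

Weld metal: throat = 0.707×0.25 = 0.17675 in, L = 5.0625 in. φR_n = 0.75 × 0.6 × 80 × 0.17675 × 5.0625 = 32.2 kips.
Base metal shear (0.3125 in plate): yield φR_n = 1.0×0.6×50×0.3125×5.0625 = 47.5 kips; rupture φR_n = 0.75×0.6×70×0.3125×5.0625 = 49.8 kips; take 47.5 kips (yield).
Governing: min(32.2, 47.5) = 32.2 kips → weld metal.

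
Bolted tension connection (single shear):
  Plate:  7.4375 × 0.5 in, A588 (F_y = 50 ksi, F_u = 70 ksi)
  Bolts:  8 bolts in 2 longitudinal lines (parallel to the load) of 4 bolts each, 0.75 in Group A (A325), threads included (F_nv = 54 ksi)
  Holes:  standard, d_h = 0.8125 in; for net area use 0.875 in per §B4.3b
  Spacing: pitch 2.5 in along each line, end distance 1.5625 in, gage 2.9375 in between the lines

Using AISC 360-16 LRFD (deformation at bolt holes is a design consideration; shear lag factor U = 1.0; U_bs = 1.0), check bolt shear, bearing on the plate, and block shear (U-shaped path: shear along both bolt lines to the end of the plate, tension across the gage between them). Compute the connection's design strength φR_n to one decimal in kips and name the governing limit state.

Bolt shear: A_b = π(0.75)²/4 = 0.44179 in². φR_n = 0.75 × 54 × 0.44179 × 8 × 1 = 143.1 kips.
Bearing (0.5 in plate, F_u = 70 ksi): end bolts L_c = 1.5625 − 0.8125/2 = 1.15625, R_n = min(1.2×1.15625×0.5×70, 2.4×0.75×0.5×70) = 48.563 kips/bolt; interior L_c = 2.5 − 0.8125 = 1.6875, R_n = 63 kips/bolt. φR_n = 0.75 × (2×48.563 + 6×63) = 356.3 kips.
Block shear: shear path 2×[1.5625+3×2.5] = 2×9.0625 in, A_gv = 9.0625, A_nv = 2×(9.0625 − 3.5×0.875)×0.5 = 6 in²; tension across gage: (2.9375 − 1×0.875)×0.5 = 1.0313 in². R_n = min(0.6×70×6, 0.6×50×9.0625) + 1.0×70×1.0313 = min(252, 271.88) + 72.191 = 324.19 kips. φR_n = 0.75 × 324.19 = 243.1 kips.
Governing: min(143.1, 356.3, 243.1) = 143.1 kips → bolt shear.

143.1 kips (bolt shear governs)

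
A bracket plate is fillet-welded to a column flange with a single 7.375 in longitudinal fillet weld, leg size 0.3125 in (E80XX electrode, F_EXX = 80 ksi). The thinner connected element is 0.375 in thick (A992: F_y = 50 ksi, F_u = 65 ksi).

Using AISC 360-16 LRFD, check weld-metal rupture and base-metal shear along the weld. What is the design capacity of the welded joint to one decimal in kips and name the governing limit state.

58.7 kips (weld metal governs)

Weld metal: throat = 0.707×0.3125 = 0.22094 in, L = 7.375 in. φR_n = 0.75 × 0.6 × 80 × 0.22094 × 7.375 = 58.7 kips.
Base metal shear (0.375 in plate): yield φR_n = 1.0×0.6×50×0.375×7.375 = 83.0 kips; rupture φR_n = 0.75×0.6×65×0.375×7.375 = 80.9 kips; take 80.9 kips (rupture).
Governing: min(58.7, 80.9) = 58.7 kips → weld metal.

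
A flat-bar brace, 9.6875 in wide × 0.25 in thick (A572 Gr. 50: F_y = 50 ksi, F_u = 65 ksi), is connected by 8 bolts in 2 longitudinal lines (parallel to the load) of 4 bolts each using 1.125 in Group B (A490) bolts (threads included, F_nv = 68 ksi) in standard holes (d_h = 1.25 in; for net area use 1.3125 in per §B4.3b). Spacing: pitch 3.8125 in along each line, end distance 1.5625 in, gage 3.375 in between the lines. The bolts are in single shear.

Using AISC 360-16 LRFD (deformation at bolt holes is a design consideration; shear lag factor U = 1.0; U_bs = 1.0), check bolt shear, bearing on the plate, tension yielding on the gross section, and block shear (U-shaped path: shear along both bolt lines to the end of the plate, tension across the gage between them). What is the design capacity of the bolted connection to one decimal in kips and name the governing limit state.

Bolt shear: A_b = π(1.125)²/4 = 0.99402 in². φR_n = 0.75 × 68 × 0.99402 × 8 × 1 = 405.6 kips.
Bearing (0.25 in plate, F_u = 65 ksi): end bolts L_c = 1.5625 − 1.25/2 = 0.9375, R_n = min(1.2×0.9375×0.25×65, 2.4×1.125×0.25×65) = 18.281 kips/bolt; interior L_c = 3.8125 − 1.25 = 2.5625, R_n = 43.875 kips/bolt. φR_n = 0.75 × (2×18.281 + 6×43.875) = 224.9 kips.
Tension yield (gross): A_g = 9.6875×0.25 = 2.4219 in². φR_n = 0.90 × 50 × 2.4219 = 109.0 kips.
Block shear: shear path 2×[1.5625+3×3.8125] = 2×13 in, A_gv = 6.5, A_nv = 2×(13 − 3.5×1.3125)×0.25 = 4.2031 in²; tension across gage: (3.375 − 1×1.3125)×0.25 = 0.51563 in². R_n = min(0.6×65×4.2031, 0.6×50×6.5) + 1.0×65×0.51563 = min(163.92, 195) + 33.516 = 197.44 kips. φR_n = 0.75 × 197.44 = 148.1 kips.
Governing: min(405.6, 224.9, 109.0, 148.1) = 109.0 kips → gross-section yield.

109.0 kips (gross-section yield governs)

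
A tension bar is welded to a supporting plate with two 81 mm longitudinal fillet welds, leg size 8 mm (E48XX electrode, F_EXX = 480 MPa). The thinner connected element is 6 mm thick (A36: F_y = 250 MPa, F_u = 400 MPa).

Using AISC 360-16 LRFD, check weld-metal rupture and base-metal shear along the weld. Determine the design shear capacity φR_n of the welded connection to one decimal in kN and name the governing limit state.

Weld metal: throat = 0.707×8 = 5.656 mm, L = 2×81 = 162 mm. φR_n = 0.75 × 0.6 × 480 × 5.656 × 162 = 197.9 kN.
Base metal shear (6 mm plate): yield φR_n = 1.0×0.6×250×6×162 = 145.8 kN; rupture φR_n = 0.75×0.6×400×6×162 = 175.0 kN; take 145.8 kN (yield).
Governing: min(197.9, 145.8) = 145.8 kN → base-metal shear.

145.8 kN (base-metal shear governs)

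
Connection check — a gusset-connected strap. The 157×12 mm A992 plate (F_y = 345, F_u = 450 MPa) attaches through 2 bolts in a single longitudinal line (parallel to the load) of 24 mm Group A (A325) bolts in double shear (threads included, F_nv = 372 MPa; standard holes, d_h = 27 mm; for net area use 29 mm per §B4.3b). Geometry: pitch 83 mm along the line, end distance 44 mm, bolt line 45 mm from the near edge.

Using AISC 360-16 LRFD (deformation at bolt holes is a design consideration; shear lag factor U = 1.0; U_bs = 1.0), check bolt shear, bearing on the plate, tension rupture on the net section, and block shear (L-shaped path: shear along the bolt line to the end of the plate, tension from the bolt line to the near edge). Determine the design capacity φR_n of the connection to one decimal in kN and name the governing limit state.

Bolt shear: A_b = π(24)²/4 = 452.39 mm². φR_n = 0.75 × 372 × 452.39 × 2 × 2 = 504.9 kN.
Bearing (12 mm plate, F_u = 450 MPa): end bolts L_c = 44 − 27/2 = 30.5, R_n = min(1.2×30.5×12×450, 2.4×24×12×450) = 197.64 kN/bolt; interior L_c = 83 − 27 = 56, R_n = 311.04 kN/bolt. φR_n = 0.75 × (1×197.64 + 1×311.04) = 381.5 kN.
Tension rupture (net): A_n = (157 − 1×29)×12 = 1536 mm² (U = 1.0, A_e = A_n). φR_n = 0.75 × 450 × 1536 = 518.4 kN.
Block shear: shear path 1×[44+1×83] = 1×127 mm, A_gv = 1524, A_nv = 1×(127 − 1.5×29)×12 = 1002 mm²; tension to near edge: (45 − 0.5×29)×12 = 366 mm². R_n = min(0.6×450×1002, 0.6×345×1524) + 1.0×450×366 = min(270.54, 315.47) + 164.7 = 435.24 kN. φR_n = 0.75 × 435.24 = 326.4 kN.
Governing: min(504.9, 381.5, 518.4, 326.4) = 326.4 kN → block shear.

326.4 kN (block shear governs)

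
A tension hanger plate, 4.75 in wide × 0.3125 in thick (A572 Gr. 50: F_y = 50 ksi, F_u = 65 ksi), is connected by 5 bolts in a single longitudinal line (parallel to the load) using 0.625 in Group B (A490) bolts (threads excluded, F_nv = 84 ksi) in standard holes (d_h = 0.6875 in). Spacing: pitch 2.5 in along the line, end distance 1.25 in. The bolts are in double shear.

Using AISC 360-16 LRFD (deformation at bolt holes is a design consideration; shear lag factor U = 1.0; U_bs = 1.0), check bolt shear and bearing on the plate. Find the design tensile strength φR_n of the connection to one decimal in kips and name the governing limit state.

Bolt shear: A_b = π(0.625)²/4 = 0.3068 in². φR_n = 0.75 × 84 × 0.3068 × 5 × 2 = 193.3 kips.
Bearing (0.3125 in plate, F_u = 65 ksi): end bolts L_c = 1.25 − 0.6875/2 = 0.90625, R_n = min(1.2×0.90625×0.3125×65, 2.4×0.625×0.3125×65) = 22.09 kips/bolt; interior L_c = 2.5 − 0.6875 = 1.8125, R_n = 30.469 kips/bolt. φR_n = 0.75 × (1×22.09 + 4×30.469) = 108.0 kips.
Governing: min(193.3, 108.0) = 108.0 kips → bearing.

108.0 kips (bearing governs)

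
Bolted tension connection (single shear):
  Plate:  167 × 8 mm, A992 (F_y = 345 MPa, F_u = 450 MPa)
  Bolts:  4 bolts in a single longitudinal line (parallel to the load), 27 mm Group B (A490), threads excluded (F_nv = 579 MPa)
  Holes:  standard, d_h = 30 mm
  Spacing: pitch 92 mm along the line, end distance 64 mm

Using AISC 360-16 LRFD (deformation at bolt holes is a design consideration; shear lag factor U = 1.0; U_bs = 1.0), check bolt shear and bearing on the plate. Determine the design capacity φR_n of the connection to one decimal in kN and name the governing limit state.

Bolt shear: A_b = π(27)²/4 = 572.56 mm². φR_n = 0.75 × 579 × 572.56 × 4 × 1 = 994.5 kN.
Bearing (8 mm plate, F_u = 450 MPa): end bolts L_c = 64 − 30/2 = 49, R_n = min(1.2×49×8×450, 2.4×27×8×450) = 211.68 kN/bolt; interior L_c = 92 − 30 = 62, R_n = 233.28 kN/bolt. φR_n = 0.75 × (1×211.68 + 3×233.28) = 683.6 kN.
Governing: min(994.5, 683.6) = 683.6 kN → bearing.

683.6 kN (bearing governs)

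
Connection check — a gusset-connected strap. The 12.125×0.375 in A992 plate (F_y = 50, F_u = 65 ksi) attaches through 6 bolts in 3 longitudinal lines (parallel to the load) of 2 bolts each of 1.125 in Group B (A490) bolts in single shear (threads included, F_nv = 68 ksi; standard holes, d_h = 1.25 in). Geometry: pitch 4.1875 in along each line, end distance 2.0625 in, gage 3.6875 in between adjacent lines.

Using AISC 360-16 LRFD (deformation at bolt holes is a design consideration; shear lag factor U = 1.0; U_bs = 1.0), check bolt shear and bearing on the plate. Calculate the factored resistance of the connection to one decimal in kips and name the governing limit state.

242.7 kips (bearing governs)

Bolt shear: A_b = π(1.125)²/4 = 0.99402 in². φR_n = 0.75 × 68 × 0.99402 × 6 × 1 = 304.2 kips.
Bearing (0.375 in plate, F_u = 65 ksi): end bolts L_c = 2.0625 − 1.25/2 = 1.4375, R_n = min(1.2×1.4375×0.375×65, 2.4×1.125×0.375×65) = 42.047 kips/bolt; interior L_c = 4.1875 − 1.25 = 2.9375, R_n = 65.813 kips/bolt. φR_n = 0.75 × (3×42.047 + 3×65.813) = 242.7 kips.
Governing: min(304.2, 242.7) = 242.7 kips → bearing.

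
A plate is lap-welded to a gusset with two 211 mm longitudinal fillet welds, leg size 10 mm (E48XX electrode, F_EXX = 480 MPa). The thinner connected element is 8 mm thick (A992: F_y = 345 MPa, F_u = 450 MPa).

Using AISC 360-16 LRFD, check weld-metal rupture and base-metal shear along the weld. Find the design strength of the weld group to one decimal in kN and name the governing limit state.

Weld metal: throat = 0.707×10 = 7.07 mm, L = 2×211 = 422 mm. φR_n = 0.75 × 0.6 × 480 × 7.07 × 422 = 644.4 kN.
Base metal shear (8 mm plate): yield φR_n = 1.0×0.6×345×8×422 = 698.8 kN; rupture φR_n = 0.75×0.6×450×8×422 = 683.6 kN; take 683.6 kN (rupture).
Governing: min(644.4, 683.6) = 644.4 kN → weld metal.

644.4 kN (weld metal governs)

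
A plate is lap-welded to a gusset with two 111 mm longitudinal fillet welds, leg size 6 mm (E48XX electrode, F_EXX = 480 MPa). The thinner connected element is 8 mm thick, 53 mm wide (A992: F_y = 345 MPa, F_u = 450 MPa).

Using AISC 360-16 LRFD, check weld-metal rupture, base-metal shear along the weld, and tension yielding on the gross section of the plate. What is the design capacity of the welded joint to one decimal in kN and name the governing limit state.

Weld metal: throat = 0.707×6 = 4.242 mm, L = 2×111 = 222 mm. φR_n = 0.75 × 0.6 × 480 × 4.242 × 222 = 203.4 kN.
Base metal shear (8 mm plate): yield φR_n = 1.0×0.6×345×8×222 = 367.6 kN; rupture φR_n = 0.75×0.6×450×8×222 = 359.6 kN; take 359.6 kN (rupture).
Tension yield (gross): A_g = 53×8 = 424 mm². φR_n = 0.90 × 345 × 424 = 131.7 kN.
Governing: min(203.4, 359.6, 131.7) = 131.7 kN → gross-section yield.

131.7 kN (gross-section yield governs)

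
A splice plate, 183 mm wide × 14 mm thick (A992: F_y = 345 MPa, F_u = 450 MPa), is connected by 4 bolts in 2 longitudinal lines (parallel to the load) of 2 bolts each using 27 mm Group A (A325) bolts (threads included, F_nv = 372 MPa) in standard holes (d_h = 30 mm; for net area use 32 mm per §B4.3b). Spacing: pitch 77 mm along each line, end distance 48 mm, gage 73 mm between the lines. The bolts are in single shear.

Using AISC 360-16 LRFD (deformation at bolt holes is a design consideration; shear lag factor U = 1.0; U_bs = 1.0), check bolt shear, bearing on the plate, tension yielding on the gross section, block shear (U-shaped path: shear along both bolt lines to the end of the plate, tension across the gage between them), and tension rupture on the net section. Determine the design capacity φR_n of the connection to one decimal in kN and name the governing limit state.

562.3 kN (net-section rupture governs)

Bolt shear: A_b = π(27)²/4 = 572.56 mm². φR_n = 0.75 × 372 × 572.56 × 4 × 1 = 639.0 kN.
Bearing (14 mm plate, F_u = 450 MPa): end bolts L_c = 48 − 30/2 = 33, R_n = min(1.2×33×14×450, 2.4×27×14×450) = 249.48 kN/bolt; interior L_c = 77 − 30 = 47, R_n = 355.32 kN/bolt. φR_n = 0.75 × (2×249.48 + 2×355.32) = 907.2 kN.
Tension yield (gross): A_g = 183×14 = 2562 mm². φR_n = 0.90 × 345 × 2562 = 795.5 kN.
Block shear: shear path 2×[48+1×77] = 2×125 mm, A_gv = 3500, A_nv = 2×(125 − 1.5×32)×14 = 2156 mm²; tension across gage: (73 − 1×32)×14 = 574 mm². R_n = min(0.6×450×2156, 0.6×345×3500) + 1.0×450×574 = min(582.12, 724.5) + 258.3 = 840.42 kN. φR_n = 0.75 × 840.42 = 630.3 kN.
Tension rupture (net): A_n = (183 − 2×32)×14 = 1666 mm² (U = 1.0, A_e = A_n). φR_n = 0.75 × 450 × 1666 = 562.3 kN.
Governing: min(639.0, 907.2, 795.5, 630.3, 562.3) = 562.3 kN → net-section rupture.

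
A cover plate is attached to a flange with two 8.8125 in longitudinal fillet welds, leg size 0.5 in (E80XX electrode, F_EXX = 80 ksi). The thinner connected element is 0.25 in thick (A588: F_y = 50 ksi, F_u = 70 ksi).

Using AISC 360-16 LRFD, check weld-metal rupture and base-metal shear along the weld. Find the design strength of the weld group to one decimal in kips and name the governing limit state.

132.2 kips (base-metal shear governs)

Weld metal: throat = 0.707×0.5 = 0.3535 in, L = 2×8.8125 = 17.625 in. φR_n = 0.75 × 0.6 × 80 × 0.3535 × 17.625 = 224.3 kips.
Base metal shear (0.25 in plate): yield φR_n = 1.0×0.6×50×0.25×17.625 = 132.2 kips; rupture φR_n = 0.75×0.6×70×0.25×17.625 = 138.8 kips; take 132.2 kips (yield).
Governing: min(224.3, 132.2) = 132.2 kips → base-metal shear.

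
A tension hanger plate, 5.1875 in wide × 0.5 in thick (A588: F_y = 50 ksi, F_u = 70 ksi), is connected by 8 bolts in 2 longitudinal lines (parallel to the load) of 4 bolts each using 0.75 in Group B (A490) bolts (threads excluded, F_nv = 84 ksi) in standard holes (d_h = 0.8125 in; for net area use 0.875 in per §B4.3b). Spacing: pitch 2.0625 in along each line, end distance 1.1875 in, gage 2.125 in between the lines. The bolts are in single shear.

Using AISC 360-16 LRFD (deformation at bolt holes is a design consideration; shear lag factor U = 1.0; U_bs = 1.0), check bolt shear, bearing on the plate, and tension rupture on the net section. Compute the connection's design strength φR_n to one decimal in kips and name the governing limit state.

90.2 kips (net-section rupture governs)

Bolt shear: A_b = π(0.75)²/4 = 0.44179 in². φR_n = 0.75 × 84 × 0.44179 × 8 × 1 = 222.7 kips.
Bearing (0.5 in plate, F_u = 70 ksi): end bolts L_c = 1.1875 − 0.8125/2 = 0.78125, R_n = min(1.2×0.78125×0.5×70, 2.4×0.75×0.5×70) = 32.813 kips/bolt; interior L_c = 2.0625 − 0.8125 = 1.25, R_n = 52.5 kips/bolt. φR_n = 0.75 × (2×32.813 + 6×52.5) = 285.5 kips.
Tension rupture (net): A_n = (5.1875 − 2×0.875)×0.5 = 1.7188 in² (U = 1.0, A_e = A_n). φR_n = 0.75 × 70 × 1.7188 = 90.2 kips.
Governing: min(222.7, 285.5, 90.2) = 90.2 kips → net-section rupture.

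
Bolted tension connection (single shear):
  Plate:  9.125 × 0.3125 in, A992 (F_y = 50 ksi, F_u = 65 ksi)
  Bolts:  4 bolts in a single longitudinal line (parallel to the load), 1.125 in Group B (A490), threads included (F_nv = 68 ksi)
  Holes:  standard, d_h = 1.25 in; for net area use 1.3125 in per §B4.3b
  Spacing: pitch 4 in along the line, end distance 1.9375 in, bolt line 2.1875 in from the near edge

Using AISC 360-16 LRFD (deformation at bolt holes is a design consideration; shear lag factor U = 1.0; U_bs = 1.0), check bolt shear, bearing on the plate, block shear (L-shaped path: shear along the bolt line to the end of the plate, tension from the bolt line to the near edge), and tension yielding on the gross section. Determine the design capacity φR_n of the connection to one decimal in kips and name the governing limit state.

Bolt shear: A_b = π(1.125)²/4 = 0.99402 in². φR_n = 0.75 × 68 × 0.99402 × 4 × 1 = 202.8 kips.
Bearing (0.3125 in plate, F_u = 65 ksi): end bolts L_c = 1.9375 − 1.25/2 = 1.3125, R_n = min(1.2×1.3125×0.3125×65, 2.4×1.125×0.3125×65) = 31.992 kips/bolt; interior L_c = 4 − 1.25 = 2.75, R_n = 54.844 kips/bolt. φR_n = 0.75 × (1×31.992 + 3×54.844) = 147.4 kips.
Block shear: shear path 1×[1.9375+3×4] = 1×13.9375 in, A_gv = 4.3555, A_nv = 1×(13.9375 − 3.5×1.3125)×0.3125 = 2.9199 in²; tension to near edge: (2.1875 − 0.5×1.3125)×0.3125 = 0.47852 in². R_n = min(0.6×65×2.9199, 0.6×50×4.3555) + 1.0×65×0.47852 = min(113.88, 130.67) + 31.104 = 144.98 kips. φR_n = 0.75 × 144.98 = 108.7 kips.
Tension yield (gross): A_g = 9.125×0.3125 = 2.8516 in². φR_n = 0.90 × 50 × 2.8516 = 128.3 kips.
Governing: min(202.8, 147.4, 108.7, 128.3) = 108.7 kips → block shear.

108.7 kips (block shear governs)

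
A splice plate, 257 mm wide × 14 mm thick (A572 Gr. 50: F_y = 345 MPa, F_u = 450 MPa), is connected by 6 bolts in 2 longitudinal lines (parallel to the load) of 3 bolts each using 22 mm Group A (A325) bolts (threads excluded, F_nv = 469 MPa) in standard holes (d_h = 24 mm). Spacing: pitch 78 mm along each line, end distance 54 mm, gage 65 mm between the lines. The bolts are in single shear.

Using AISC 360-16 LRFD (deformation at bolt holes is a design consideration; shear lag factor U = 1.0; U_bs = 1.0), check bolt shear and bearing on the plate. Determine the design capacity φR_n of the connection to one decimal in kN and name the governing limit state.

Bolt shear: A_b = π(22)²/4 = 380.13 mm². φR_n = 0.75 × 469 × 380.13 × 6 × 1 = 802.3 kN.
Bearing (14 mm plate, F_u = 450 MPa): end bolts L_c = 54 − 24/2 = 42, R_n = min(1.2×42×14×450, 2.4×22×14×450) = 317.52 kN/bolt; interior L_c = 78 − 24 = 54, R_n = 332.64 kN/bolt. φR_n = 0.75 × (2×317.52 + 4×332.64) = 1474.2 kN.
Governing: min(802.3, 1474.2) = 802.3 kN → bolt shear.

802.3 kN (bolt shear governs)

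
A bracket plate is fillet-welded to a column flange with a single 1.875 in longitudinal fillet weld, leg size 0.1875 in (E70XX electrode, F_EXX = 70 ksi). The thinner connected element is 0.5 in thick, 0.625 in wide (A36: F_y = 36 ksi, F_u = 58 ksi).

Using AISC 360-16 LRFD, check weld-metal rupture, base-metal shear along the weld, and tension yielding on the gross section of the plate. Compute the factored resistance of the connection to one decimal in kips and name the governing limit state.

7.8 kips (weld metal governs)

Weld metal: throat = 0.707×0.1875 = 0.13256 in, L = 1.875 in. φR_n = 0.75 × 0.6 × 70 × 0.13256 × 1.875 = 7.8 kips.
Base metal shear (0.5 in plate): yield φR_n = 1.0×0.6×36×0.5×1.875 = 20.3 kips; rupture φR_n = 0.75×0.6×58×0.5×1.875 = 24.5 kips; take 20.3 kips (yield).
Tension yield (gross): A_g = 0.625×0.5 = 0.3125 in². φR_n = 0.90 × 36 × 0.3125 = 10.1 kips.
Governing: min(7.8, 20.3, 10.1) = 7.8 kips → weld metal.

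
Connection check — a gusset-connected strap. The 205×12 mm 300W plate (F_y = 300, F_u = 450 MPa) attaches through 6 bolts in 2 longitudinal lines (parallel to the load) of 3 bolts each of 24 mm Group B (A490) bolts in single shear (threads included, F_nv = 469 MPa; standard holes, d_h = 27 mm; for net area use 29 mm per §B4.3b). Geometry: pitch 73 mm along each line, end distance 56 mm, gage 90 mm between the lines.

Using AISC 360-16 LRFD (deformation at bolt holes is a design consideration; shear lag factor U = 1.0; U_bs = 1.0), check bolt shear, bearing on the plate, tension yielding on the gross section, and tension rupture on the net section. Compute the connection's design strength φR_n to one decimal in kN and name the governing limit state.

Bolt shear: A_b = π(24)²/4 = 452.39 mm². φR_n = 0.75 × 469 × 452.39 × 6 × 1 = 954.8 kN.
Bearing (12 mm plate, F_u = 450 MPa): end bolts L_c = 56 − 27/2 = 42.5, R_n = min(1.2×42.5×12×450, 2.4×24×12×450) = 275.4 kN/bolt; interior L_c = 73 − 27 = 46, R_n = 298.08 kN/bolt. φR_n = 0.75 × (2×275.4 + 4×298.08) = 1307.3 kN.
Tension yield (gross): A_g = 205×12 = 2460 mm². φR_n = 0.90 × 300 × 2460 = 664.2 kN.
Tension rupture (net): A_n = (205 − 2×29)×12 = 1764 mm² (U = 1.0, A_e = A_n). φR_n = 0.75 × 450 × 1764 = 595.4 kN.
Governing: min(954.8, 1307.3, 664.2, 595.4) = 595.4 kN → net-section rupture.

595.4 kN (net-section rupture governs)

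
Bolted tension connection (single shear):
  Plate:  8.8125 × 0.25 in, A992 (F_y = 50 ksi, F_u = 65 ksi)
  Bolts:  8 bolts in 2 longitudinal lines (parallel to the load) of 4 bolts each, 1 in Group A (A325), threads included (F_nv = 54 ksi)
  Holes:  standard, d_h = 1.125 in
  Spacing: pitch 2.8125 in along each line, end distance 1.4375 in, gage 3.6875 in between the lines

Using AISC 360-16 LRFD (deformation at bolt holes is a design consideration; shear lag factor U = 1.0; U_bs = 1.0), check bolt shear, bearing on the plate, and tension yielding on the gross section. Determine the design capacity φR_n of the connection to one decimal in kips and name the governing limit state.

99.1 kips (gross-section yield governs)

Bolt shear: A_b = π(1)²/4 = 0.7854 in². φR_n = 0.75 × 54 × 0.7854 × 8 × 1 = 254.5 kips.
Bearing (0.25 in plate, F_u = 65 ksi): end bolts L_c = 1.4375 − 1.125/2 = 0.875, R_n = min(1.2×0.875×0.25×65, 2.4×1×0.25×65) = 17.063 kips/bolt; interior L_c = 2.8125 − 1.125 = 1.6875, R_n = 32.906 kips/bolt. φR_n = 0.75 × (2×17.063 + 6×32.906) = 173.7 kips.
Tension yield (gross): A_g = 8.8125×0.25 = 2.2031 in². φR_n = 0.90 × 50 × 2.2031 = 99.1 kips.
Governing: min(254.5, 173.7, 99.1) = 99.1 kips → gross-section yield.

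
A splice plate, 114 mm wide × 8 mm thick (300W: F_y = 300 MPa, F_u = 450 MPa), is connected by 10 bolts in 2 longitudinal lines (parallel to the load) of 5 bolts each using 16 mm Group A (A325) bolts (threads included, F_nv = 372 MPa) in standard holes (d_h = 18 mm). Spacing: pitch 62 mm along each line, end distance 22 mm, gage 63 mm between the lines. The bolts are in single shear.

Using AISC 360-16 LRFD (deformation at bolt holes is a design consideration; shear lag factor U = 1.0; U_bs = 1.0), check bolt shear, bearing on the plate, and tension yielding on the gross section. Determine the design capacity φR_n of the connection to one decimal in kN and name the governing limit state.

246.2 kN (gross-section yield governs)

Bolt shear: A_b = π(16)²/4 = 201.06 mm². φR_n = 0.75 × 372 × 201.06 × 10 × 1 = 561.0 kN.
Bearing (8 mm plate, F_u = 450 MPa): end bolts L_c = 22 − 18/2 = 13, R_n = min(1.2×13×8×450, 2.4×16×8×450) = 56.16 kN/bolt; interior L_c = 62 − 18 = 44, R_n = 138.24 kN/bolt. φR_n = 0.75 × (2×56.16 + 8×138.24) = 913.7 kN.
Tension yield (gross): A_g = 114×8 = 912 mm². φR_n = 0.90 × 300 × 912 = 246.2 kN.
Governing: min(561.0, 913.7, 246.2) = 246.2 kN → gross-section yield.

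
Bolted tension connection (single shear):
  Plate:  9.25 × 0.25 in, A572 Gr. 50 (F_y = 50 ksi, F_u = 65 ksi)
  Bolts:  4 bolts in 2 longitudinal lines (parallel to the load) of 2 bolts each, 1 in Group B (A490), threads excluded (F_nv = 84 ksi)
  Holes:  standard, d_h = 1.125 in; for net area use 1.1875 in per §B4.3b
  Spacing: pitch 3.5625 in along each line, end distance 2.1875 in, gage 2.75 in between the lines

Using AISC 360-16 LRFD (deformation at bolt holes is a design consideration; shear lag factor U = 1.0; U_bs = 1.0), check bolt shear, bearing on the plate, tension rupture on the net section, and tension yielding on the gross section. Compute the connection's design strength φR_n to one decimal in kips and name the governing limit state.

Bolt shear: A_b = π(1)²/4 = 0.7854 in². φR_n = 0.75 × 84 × 0.7854 × 4 × 1 = 197.9 kips.
Bearing (0.25 in plate, F_u = 65 ksi): end bolts L_c = 2.1875 − 1.125/2 = 1.625, R_n = min(1.2×1.625×0.25×65, 2.4×1×0.25×65) = 31.688 kips/bolt; interior L_c = 3.5625 − 1.125 = 2.4375, R_n = 39 kips/bolt. φR_n = 0.75 × (2×31.688 + 2×39) = 106.0 kips.
Tension rupture (net): A_n = (9.25 − 2×1.1875)×0.25 = 1.7188 in² (U = 1.0, A_e = A_n). φR_n = 0.75 × 65 × 1.7188 = 83.8 kips.
Tension yield (gross): A_g = 9.25×0.25 = 2.3125 in². φR_n = 0.90 × 50 × 2.3125 = 104.1 kips.
Governing: min(197.9, 106.0, 83.8, 104.1) = 83.8 kips → net-section rupture.

83.8 kips (net-section rupture governs)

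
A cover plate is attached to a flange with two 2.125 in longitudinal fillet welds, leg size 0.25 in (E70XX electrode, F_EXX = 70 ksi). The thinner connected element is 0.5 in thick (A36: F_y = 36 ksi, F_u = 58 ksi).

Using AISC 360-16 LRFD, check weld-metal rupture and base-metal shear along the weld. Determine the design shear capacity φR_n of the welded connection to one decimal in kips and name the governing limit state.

Weld metal: throat = 0.707×0.25 = 0.17675 in, L = 2×2.125 = 4.25 in. φR_n = 0.75 × 0.6 × 70 × 0.17675 × 4.25 = 23.7 kips.
Base metal shear (0.5 in plate): yield φR_n = 1.0×0.6×36×0.5×4.25 = 45.9 kips; rupture φR_n = 0.75×0.6×58×0.5×4.25 = 55.5 kips; take 45.9 kips (yield).
Governing: min(23.7, 45.9) = 23.7 kips → weld metal.

23.7 kips (weld metal governs)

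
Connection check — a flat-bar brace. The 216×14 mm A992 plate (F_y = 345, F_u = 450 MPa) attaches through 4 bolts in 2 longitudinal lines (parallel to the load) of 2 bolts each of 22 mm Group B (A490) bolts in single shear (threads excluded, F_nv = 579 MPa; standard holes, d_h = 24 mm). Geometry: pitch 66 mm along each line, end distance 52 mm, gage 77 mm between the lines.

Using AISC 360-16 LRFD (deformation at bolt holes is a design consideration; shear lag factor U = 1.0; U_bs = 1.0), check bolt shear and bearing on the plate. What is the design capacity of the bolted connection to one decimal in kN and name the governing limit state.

660.3 kN (bolt shear governs)

Bolt shear: A_b = π(22)²/4 = 380.13 mm². φR_n = 0.75 × 579 × 380.13 × 4 × 1 = 660.3 kN.
Bearing (14 mm plate, F_u = 450 MPa): end bolts L_c = 52 − 24/2 = 40, R_n = min(1.2×40×14×450, 2.4×22×14×450) = 302.4 kN/bolt; interior L_c = 66 − 24 = 42, R_n = 317.52 kN/bolt. φR_n = 0.75 × (2×302.4 + 2×317.52) = 929.9 kN.
Governing: min(660.3, 929.9) = 660.3 kN → bolt shear.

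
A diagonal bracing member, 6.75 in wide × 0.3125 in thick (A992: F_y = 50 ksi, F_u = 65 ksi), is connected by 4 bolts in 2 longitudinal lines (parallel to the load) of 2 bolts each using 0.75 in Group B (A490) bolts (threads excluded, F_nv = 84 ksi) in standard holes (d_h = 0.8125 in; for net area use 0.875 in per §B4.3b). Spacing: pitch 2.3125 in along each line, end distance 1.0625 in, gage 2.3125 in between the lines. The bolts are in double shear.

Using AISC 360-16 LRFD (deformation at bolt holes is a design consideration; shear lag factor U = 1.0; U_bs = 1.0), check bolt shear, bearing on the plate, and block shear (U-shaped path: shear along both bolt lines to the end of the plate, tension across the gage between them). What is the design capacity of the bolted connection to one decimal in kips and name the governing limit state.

Bolt shear: A_b = π(0.75)²/4 = 0.44179 in². φR_n = 0.75 × 84 × 0.44179 × 4 × 2 = 222.7 kips.
Bearing (0.3125 in plate, F_u = 65 ksi): end bolts L_c = 1.0625 − 0.8125/2 = 0.65625, R_n = min(1.2×0.65625×0.3125×65, 2.4×0.75×0.3125×65) = 15.996 kips/bolt; interior L_c = 2.3125 − 0.8125 = 1.5, R_n = 36.563 kips/bolt. φR_n = 0.75 × (2×15.996 + 2×36.563) = 78.8 kips.
Block shear: shear path 2×[1.0625+1×2.3125] = 2×3.375 in, A_gv = 2.1094, A_nv = 2×(3.375 − 1.5×0.875)×0.3125 = 1.2891 in²; tension across gage: (2.3125 − 1×0.875)×0.3125 = 0.44922 in². R_n = min(0.6×65×1.2891, 0.6×50×2.1094) + 1.0×65×0.44922 = min(50.275, 63.282) + 29.199 = 79.474 kips. φR_n = 0.75 × 79.474 = 59.6 kips.
Governing: min(222.7, 78.8, 59.6) = 59.6 kips → block shear.

59.6 kips (block shear governs)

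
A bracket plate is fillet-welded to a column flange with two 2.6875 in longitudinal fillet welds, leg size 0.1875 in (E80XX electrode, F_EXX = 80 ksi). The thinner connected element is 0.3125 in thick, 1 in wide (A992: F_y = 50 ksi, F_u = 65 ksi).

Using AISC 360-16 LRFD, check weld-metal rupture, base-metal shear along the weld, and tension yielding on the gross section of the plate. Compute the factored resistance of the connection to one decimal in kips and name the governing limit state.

Weld metal: throat = 0.707×0.1875 = 0.13256 in, L = 2×2.6875 = 5.375 in. φR_n = 0.75 × 0.6 × 80 × 0.13256 × 5.375 = 25.7 kips.
Base metal shear (0.3125 in plate): yield φR_n = 1.0×0.6×50×0.3125×5.375 = 50.4 kips; rupture φR_n = 0.75×0.6×65×0.3125×5.375 = 49.1 kips; take 49.1 kips (rupture).
Tension yield (gross): A_g = 1×0.3125 = 0.3125 in². φR_n = 0.90 × 50 × 0.3125 = 14.1 kips.
Governing: min(25.7, 49.1, 14.1) = 14.1 kips → gross-section yield.

14.1 kips (gross-section yield governs)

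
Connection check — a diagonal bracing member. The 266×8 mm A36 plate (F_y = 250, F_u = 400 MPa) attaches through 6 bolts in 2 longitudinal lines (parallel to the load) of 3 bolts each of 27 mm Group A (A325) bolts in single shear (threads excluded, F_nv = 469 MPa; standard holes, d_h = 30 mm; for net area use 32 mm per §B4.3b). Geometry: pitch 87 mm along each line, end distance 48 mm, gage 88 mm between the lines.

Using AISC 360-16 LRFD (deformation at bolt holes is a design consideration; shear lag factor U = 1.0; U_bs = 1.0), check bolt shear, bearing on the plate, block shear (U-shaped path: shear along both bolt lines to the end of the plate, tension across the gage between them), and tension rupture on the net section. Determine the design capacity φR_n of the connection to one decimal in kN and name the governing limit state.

Bolt shear: A_b = π(27)²/4 = 572.56 mm². φR_n = 0.75 × 469 × 572.56 × 6 × 1 = 1208.4 kN.
Bearing (8 mm plate, F_u = 400 MPa): end bolts L_c = 48 − 30/2 = 33, R_n = min(1.2×33×8×400, 2.4×27×8×400) = 126.72 kN/bolt; interior L_c = 87 − 30 = 57, R_n = 207.36 kN/bolt. φR_n = 0.75 × (2×126.72 + 4×207.36) = 812.2 kN.
Block shear: shear path 2×[48+2×87] = 2×222 mm, A_gv = 3552, A_nv = 2×(222 − 2.5×32)×8 = 2272 mm²; tension across gage: (88 − 1×32)×8 = 448 mm². R_n = min(0.6×400×2272, 0.6×250×3552) + 1.0×400×448 = min(545.28, 532.8) + 179.2 = 712 kN. φR_n = 0.75 × 712 = 534.0 kN.
Tension rupture (net): A_n = (266 − 2×32)×8 = 1616 mm² (U = 1.0, A_e = A_n). φR_n = 0.75 × 400 × 1616 = 484.8 kN.
Governing: min(1208.4, 812.2, 534.0, 484.8) = 484.8 kN → net-section rupture.

484.8 kN (net-section rupture governs)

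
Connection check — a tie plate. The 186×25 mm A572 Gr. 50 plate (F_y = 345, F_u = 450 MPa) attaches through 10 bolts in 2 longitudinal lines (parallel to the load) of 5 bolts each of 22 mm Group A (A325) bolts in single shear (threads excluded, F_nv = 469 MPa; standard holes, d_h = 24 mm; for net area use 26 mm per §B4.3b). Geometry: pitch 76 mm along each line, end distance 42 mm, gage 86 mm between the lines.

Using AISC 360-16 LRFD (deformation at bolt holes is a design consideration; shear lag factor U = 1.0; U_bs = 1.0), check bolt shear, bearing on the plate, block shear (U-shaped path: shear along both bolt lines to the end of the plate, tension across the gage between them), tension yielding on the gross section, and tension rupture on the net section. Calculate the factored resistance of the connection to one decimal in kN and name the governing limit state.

Bolt shear: A_b = π(22)²/4 = 380.13 mm². φR_n = 0.75 × 469 × 380.13 × 10 × 1 = 1337.1 kN.
Bearing (25 mm plate, F_u = 450 MPa): end bolts L_c = 42 − 24/2 = 30, R_n = min(1.2×30×25×450, 2.4×22×25×450) = 405 kN/bolt; interior L_c = 76 − 24 = 52, R_n = 594 kN/bolt. φR_n = 0.75 × (2×405 + 8×594) = 4171.5 kN.
Block shear: shear path 2×[42+4×76] = 2×346 mm, A_gv = 17300, A_nv = 2×(346 − 4.5×26)×25 = 11450 mm²; tension across gage: (86 − 1×26)×25 = 1500 mm². R_n = min(0.6×450×11450, 0.6×345×17300) + 1.0×450×1500 = min(3091.5, 3581.1) + 675 = 3766.5 kN. φR_n = 0.75 × 3766.5 = 2824.9 kN.
Tension yield (gross): A_g = 186×25 = 4650 mm². φR_n = 0.90 × 345 × 4650 = 1443.8 kN.
Tension rupture (net): A_n = (186 − 2×26)×25 = 3350 mm² (U = 1.0, A_e = A_n). φR_n = 0.75 × 450 × 3350 = 1130.6 kN.
Governing: min(1337.1, 4171.5, 2824.9, 1443.8, 1130.6) = 1130.6 kN → net-section rupture.

1130.6 kN (net-section rupture governs)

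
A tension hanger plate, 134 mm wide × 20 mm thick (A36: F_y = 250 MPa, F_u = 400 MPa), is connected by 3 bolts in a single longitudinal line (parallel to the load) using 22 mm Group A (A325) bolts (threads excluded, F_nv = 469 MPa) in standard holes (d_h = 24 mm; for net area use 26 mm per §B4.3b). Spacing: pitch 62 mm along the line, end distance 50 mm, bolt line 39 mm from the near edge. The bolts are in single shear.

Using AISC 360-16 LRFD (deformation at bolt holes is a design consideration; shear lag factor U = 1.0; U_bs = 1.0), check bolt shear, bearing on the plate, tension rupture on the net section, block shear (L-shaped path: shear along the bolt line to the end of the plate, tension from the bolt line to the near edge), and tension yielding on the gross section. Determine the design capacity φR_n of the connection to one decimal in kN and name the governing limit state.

Bolt shear: A_b = π(22)²/4 = 380.13 mm². φR_n = 0.75 × 469 × 380.13 × 3 × 1 = 401.1 kN.
Bearing (20 mm plate, F_u = 400 MPa): end bolts L_c = 50 − 24/2 = 38, R_n = min(1.2×38×20×400, 2.4×22×20×400) = 364.8 kN/bolt; interior L_c = 62 − 24 = 38, R_n = 364.8 kN/bolt. φR_n = 0.75 × (1×364.8 + 2×364.8) = 820.8 kN.
Tension rupture (net): A_n = (134 − 1×26)×20 = 2160 mm² (U = 1.0, A_e = A_n). φR_n = 0.75 × 400 × 2160 = 648.0 kN.
Block shear: shear path 1×[50+2×62] = 1×174 mm, A_gv = 3480, A_nv = 1×(174 − 2.5×26)×20 = 2180 mm²; tension to near edge: (39 − 0.5×26)×20 = 520 mm². R_n = min(0.6×400×2180, 0.6×250×3480) + 1.0×400×520 = min(523.2, 522) + 208 = 730 kN. φR_n = 0.75 × 730 = 547.5 kN.
Tension yield (gross): A_g = 134×20 = 2680 mm². φR_n = 0.90 × 250 × 2680 = 603.0 kN.
Governing: min(401.1, 820.8, 648.0, 547.5, 603.0) = 401.1 kN → bolt shear.

401.1 kN (bolt shear governs)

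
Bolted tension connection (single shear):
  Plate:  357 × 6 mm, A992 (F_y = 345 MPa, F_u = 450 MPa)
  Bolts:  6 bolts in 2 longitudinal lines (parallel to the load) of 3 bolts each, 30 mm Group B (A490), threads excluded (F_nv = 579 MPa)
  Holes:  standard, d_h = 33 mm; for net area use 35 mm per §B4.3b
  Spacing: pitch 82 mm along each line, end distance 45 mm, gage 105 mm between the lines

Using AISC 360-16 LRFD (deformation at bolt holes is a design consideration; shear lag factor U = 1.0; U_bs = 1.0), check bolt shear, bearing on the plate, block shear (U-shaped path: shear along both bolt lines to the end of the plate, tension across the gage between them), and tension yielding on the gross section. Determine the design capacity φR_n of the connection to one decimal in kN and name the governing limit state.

Bolt shear: A_b = π(30)²/4 = 706.86 mm². φR_n = 0.75 × 579 × 706.86 × 6 × 1 = 1841.7 kN.
Bearing (6 mm plate, F_u = 450 MPa): end bolts L_c = 45 − 33/2 = 28.5, R_n = min(1.2×28.5×6×450, 2.4×30×6×450) = 92.34 kN/bolt; interior L_c = 82 − 33 = 49, R_n = 158.76 kN/bolt. φR_n = 0.75 × (2×92.34 + 4×158.76) = 614.8 kN.
Block shear: shear path 2×[45+2×82] = 2×209 mm, A_gv = 2508, A_nv = 2×(209 − 2.5×35)×6 = 1458 mm²; tension across gage: (105 − 1×35)×6 = 420 mm². R_n = min(0.6×450×1458, 0.6×345×2508) + 1.0×450×420 = min(393.66, 519.16) + 189 = 582.66 kN. φR_n = 0.75 × 582.66 = 437.0 kN.
Tension yield (gross): A_g = 357×6 = 2142 mm². φR_n = 0.90 × 345 × 2142 = 665.1 kN.
Governing: min(1841.7, 614.8, 437.0, 665.1) = 437.0 kN → block shear.

437.0 kN (block shear governs)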